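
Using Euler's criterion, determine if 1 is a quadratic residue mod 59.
By Euler's criterion: 1^{29} ≡ 1 mod 59. Since this equals 1, 1 is a QR.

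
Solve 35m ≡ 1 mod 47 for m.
Since 47 is prime, by Fermat 35^(-1) ≡ 35^{45} ≡ 43 mod 47. Verify: 35 × 43 = 1505 ≡ 1 mod 47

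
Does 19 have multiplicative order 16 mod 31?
Powers of 19 mod 31: 19^1≡19, 19^2≡20, 19^3≡8, 19^4≡28, 19^5≡5, 19^6≡2, 19^7≡7, 19^8≡9, 19^9≡16, 19^10≡25, 19^11≡10, 19^12≡4, 19^13≡14, 19^14≡18, 19^15≡1. Already 19^15≡1, so the order is 15 < 16. No, the actual order is 15.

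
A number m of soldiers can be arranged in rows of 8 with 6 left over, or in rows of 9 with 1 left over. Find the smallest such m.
M = 8 × 9 = 72. M₁ = 9, y₁ ≡ 1 mod 8. M₂ = 8, y₂ ≡ 8 mod 9. m = 6×9×1 + 1×8×8 ≡ 46 mod 72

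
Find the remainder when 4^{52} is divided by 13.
By Fermat: 4^{12} ≡ 1 (mod 13). 52 = 4×12 + 4. So 4^{52} ≡ 4^{4} ≡ 9 (mod 13)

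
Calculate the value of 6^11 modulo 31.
By repeated squaring (mod 31): 6^{1}≡6, 6^{2}≡5, 6^{4}≡25, 6^{8}≡5. Then 6^{11} = 6^{8+2+1} ≡ 5 × 5 × 6 ≡ 26 (mod 31)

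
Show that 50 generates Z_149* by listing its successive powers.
50^1, 50^2, ..., 50^{148} mod 149: [50, 116, 138, 46, 65, 121, 90, 30, 10, 53, 117, 39, 13, 54, 18, 6, 2, 100, 83, 127, 92, 130, 93, 31, 60, 20, 106, 85, 78, 26, 108, 36, 12, 4, 51, 17, 105, 35, 111, 37, 62, 120, 40, 63, 21, 7, 52, 67, 72, 24, 8, 102, 34, 61, 70, 73, 74, 124, 91, 80, 126, 42, 14, 104, 134, 144, 48, 16, 55, 68, 122, 140, 146, 148, 99, 33, 11, 103, 84, 28, 59, 119, 139, 96, 32, 110, 136, 95, 131, 143, 147, 49, 66, 22, 57, 19, 56, 118, 89, 129, 43, 64, 71, 123, 41, 113, 137, 145, 98, 132, 44, 114, 38, 112, 87, 29, 109, 86, 128, 142, 97, 82, 77, 125, 141, 47, 115, 88, 79, 76, 75, 25, 58, 69, 23, 107, 135, 45, 15, 5, 101, 133, 94, 81, 27, 9, 3, 1]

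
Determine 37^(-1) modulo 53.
Since 53 is prime, by Fermat 37^(-1) ≡ 37^{51} ≡ 43 (mod 53). Verify: 37 × 43 = 1591 ≡ 1 (mod 53)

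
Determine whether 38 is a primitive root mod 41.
38^{8} ≡ 1 (mod 41) and 8 < 40, so ord_41(38) = 8 ≠ 40 and 38 is not a primitive root.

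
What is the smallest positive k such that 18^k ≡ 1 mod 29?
Powers of 18 mod 29: 18^1≡18, 18^2≡5, 18^3≡3, 18^4≡25, 18^5≡15, 18^6≡9, 18^7≡17, 18^8≡16, 18^9≡27, 18^10≡22, 18^11≡19, 18^12≡23, 18^13≡8, 18^14≡28, 18^15≡11, 18^16≡24, 18^17≡26, 18^18≡4, 18^19≡14, 18^20≡20, 18^21≡12, 18^22≡13, 18^23≡2, 18^24≡7, 18^25≡10, 18^26≡6, 18^27≡21, 18^28≡1. So the order of 18 is 28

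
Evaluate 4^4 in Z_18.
4^{4} = 256 ≡ 4 mod 18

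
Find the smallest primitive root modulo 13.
g = 2. For each prime q|12: 2^{6}≡12, 2^{4}≡3, none ≡ 1, so ord_13(2) = 12 and 2 is a primitive root.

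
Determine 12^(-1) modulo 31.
Since 31 is prime, by Fermat 12^(-1) ≡ 12^{29} ≡ 13 mod 31. Verify: 12 × 13 = 156 ≡ 1 mod 31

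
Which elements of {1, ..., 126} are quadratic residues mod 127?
QRs mod 127: {1, 2, 4, 8, 9, 11, 13, 15, 16, 17, 18, 19, 21, 22, 25, 26, 30, 31, 32, 34, 35, 36, 37, 38, 41, 42, 44, 47, 49, 50, 52, 60, 61, 62, 64, 68, 69, 70, 71, 72, 73, 74, 76, 79, 81, 82, 84, 87, 88, 94, 98, 99, 100, 103, 104, 107, 113, 115, 117, 120, 121, 122, 124}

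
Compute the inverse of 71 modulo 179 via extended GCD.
Extended GCD: 71(58) + 179(-23) = 1. So 71^(-1) ≡ 58 mod 179. Verify: 71 × 58 = 4118 ≡ 1 mod 179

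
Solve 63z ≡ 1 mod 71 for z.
Since 71 is prime, by Fermat 63^(-1) ≡ 63^{69} ≡ 62 mod 71. Verify: 63 × 62 = 3906 ≡ 1 mod 71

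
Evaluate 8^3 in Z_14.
8^{3} = 512 ≡ 8 mod 14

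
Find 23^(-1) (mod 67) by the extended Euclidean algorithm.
Extended GCD: 23(-32) + 67(11) = 1. So 23^(-1) ≡ -32 ≡ 35 (mod 67). Verify: 23 × 35 = 805 ≡ 1 (mod 67)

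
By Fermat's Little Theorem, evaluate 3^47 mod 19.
By Fermat: 3^{18} ≡ 1 (mod 19). 47 = 2×18 + 11. So 3^{47} ≡ 3^{11} ≡ 10 (mod 19)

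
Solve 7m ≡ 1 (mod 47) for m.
Since 47 is prime, by Fermat 7^(-1) ≡ 7^{45} ≡ 27 (mod 47). Verify: 7 × 27 = 189 ≡ 1 (mod 47)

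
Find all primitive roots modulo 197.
There are φ(196) = 84 primitive roots mod 197: {2, 3, 5, 8, 11, 12, 13, 17, 18, 21, 27, 30, 31, 32, 35, 38, 44, 45, 46, 48, 50, 52, 56, 57, 58, 66, 67, 71, 72, 73, 74, 75, 78, 79, 80, 82, 86, 89, 91, 94, 95, 98, 99, 102, 103, 106, 108, 111, 115, 117, 118, 119, 122, 123, 124, 125, 126, 130, 131, 139, 140, 141, 145, 147, 149, 151, 152, 153, 159, 162, 165, 166, 167, 170, 176, 179, 180, 184, 185, 186, 189, 192, 194, 195}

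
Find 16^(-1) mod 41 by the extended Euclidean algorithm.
Extended GCD: 16(18) + 41(-7) = 1. So 16^(-1) ≡ 18 mod 41. Verify: 16 × 18 = 288 ≡ 1 mod 41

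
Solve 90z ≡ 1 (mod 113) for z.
Since 113 is prime, by Fermat 90^(-1) ≡ 90^{111} ≡ 54 (mod 113). Verify: 90 × 54 = 4860 ≡ 1 (mod 113)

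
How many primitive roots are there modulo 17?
A prime p has φ(p-1) primitive roots; here φ(16) = 8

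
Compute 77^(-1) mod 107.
Since 107 is prime, by Fermat 77^(-1) ≡ 77^{105} ≡ 82 mod 107. Verify: 77 × 82 = 6314 ≡ 1 mod 107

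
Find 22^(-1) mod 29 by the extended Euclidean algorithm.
Extended GCD: 22(4) + 29(-3) = 1. So 22^(-1) ≡ 4 mod 29. Verify: 22 × 4 = 88 ≡ 1 mod 29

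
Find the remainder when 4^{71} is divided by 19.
By Fermat: 4^{18} ≡ 1 (mod 19). 71 = 3×18 + 17. So 4^{71} ≡ 4^{17} ≡ 5 (mod 19)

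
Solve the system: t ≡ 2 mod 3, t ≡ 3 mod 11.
M = 3 × 11 = 33. M₁ = 11, y₁ ≡ 2 mod 3. M₂ = 3, y₂ ≡ 4 mod 11. t = 2×11×2 + 3×3×4 ≡ 14 mod 33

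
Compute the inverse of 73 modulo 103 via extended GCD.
Extended GCD: 73(24) + 103(-17) = 1. So 73^(-1) ≡ 24 mod 103. Verify: 73 × 24 = 1752 ≡ 1 mod 103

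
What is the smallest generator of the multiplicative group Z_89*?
g = 3. Powers: [3, 9, 27, 81, 65, 17, 51, 64, 14, 42, ...] generates all 88 non-zero residues.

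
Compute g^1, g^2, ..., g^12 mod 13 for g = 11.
11^1, 11^2, ..., 11^{12} mod 13: [11, 4, 5, 3, 7, 12, 2, 9, 8, 10, 6, 1]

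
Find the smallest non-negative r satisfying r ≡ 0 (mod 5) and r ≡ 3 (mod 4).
M = 5 × 4 = 20. M₁ = 4, y₁ ≡ 4 (mod 5). M₂ = 5, y₂ ≡ 1 (mod 4). r = 0×4×4 + 3×5×1 ≡ 15 (mod 20)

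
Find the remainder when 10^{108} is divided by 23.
By Fermat: 10^{22} ≡ 1 mod 23. 108 = 4×22 + 20. So 10^{108} ≡ 10^{20} ≡ 3 mod 23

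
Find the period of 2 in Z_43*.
Powers of 2 mod 43: 2^1≡2, 2^2≡4, 2^3≡8, 2^4≡16, 2^5≡32, 2^6≡21, 2^7≡42, 2^8≡41, 2^9≡39, 2^10≡35, 2^11≡27, 2^12≡11, 2^13≡22, 2^14≡1. ord_43(2) = 14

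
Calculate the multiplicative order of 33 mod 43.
Powers of 33 mod 43: 33^1≡33, 33^2≡14, 33^3≡32, 33^4≡24, 33^5≡18, 33^6≡35, 33^7≡37, 33^8≡17, 33^9≡2, 33^10≡23, 33^11≡28, 33^12≡21, 33^13≡5, 33^14≡36, 33^15≡27, 33^16≡31, 33^17≡34, 33^18≡4, 33^19≡3, 33^20≡13, 33^21≡42, 33^22≡10, 33^23≡29, 33^24≡11, 33^25≡19, 33^26≡25, 33^27≡8, 33^28≡6, 33^29≡26, 33^30≡41, 33^31≡20, 33^32≡15, 33^33≡22, 33^34≡38, 33^35≡7, 33^36≡16, 33^37≡12, 33^38≡9, 33^39≡39, 33^40≡40, 33^41≡30, 33^42≡1. ord_43(33) = 42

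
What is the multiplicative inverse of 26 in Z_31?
Since 31 is prime, by Fermat 26^(-1) ≡ 26^{29} ≡ 6 mod 31. Verify: 26 × 6 = 156 ≡ 1 mod 31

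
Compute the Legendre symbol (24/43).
(24/43) = 24^{21} mod 43 = 1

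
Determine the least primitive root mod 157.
g = 5. For each prime q|156: 5^{78}≡156, 5^{52}≡12, 5^{12}≡130, none ≡ 1, so ord_157(5) = 156 and 5 is a primitive root.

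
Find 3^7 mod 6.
By repeated squaring mod 6: 3^{1}≡3, 3^{2}≡3, 3^{4}≡3. Then 3^{7} = 3^{4+2+1} ≡ 3 × 3 × 3 ≡ 3 mod 6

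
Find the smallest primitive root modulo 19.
g = 2. For each prime q|18: 2^{9}≡18, 2^{6}≡7, none ≡ 1, so ord_19(2) = 18 and 2 is a primitive root.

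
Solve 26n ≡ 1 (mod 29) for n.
Since 29 is prime, by Fermat 26^(-1) ≡ 26^{27} ≡ 19 (mod 29). Verify: 26 × 19 = 494 ≡ 1 (mod 29)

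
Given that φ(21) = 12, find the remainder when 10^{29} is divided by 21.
By Euler: 10^{12} ≡ 1 (mod 21) since gcd(10, 21) = 1. 29 = 2×12 + 5. So 10^{29} ≡ 10^{5} ≡ 19 (mod 21)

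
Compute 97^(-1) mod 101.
Since 101 is prime, by Fermat 97^(-1) ≡ 97^{99} ≡ 25 mod 101. Verify: 97 × 25 = 2425 ≡ 1 mod 101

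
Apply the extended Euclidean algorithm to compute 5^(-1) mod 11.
Extended GCD: 5(-2) + 11(1) = 1. So 5^(-1) ≡ -2 ≡ 9 mod 11. Verify: 5 × 9 = 45 ≡ 1 mod 11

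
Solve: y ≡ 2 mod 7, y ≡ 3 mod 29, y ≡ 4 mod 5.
M = 7 × 29 × 5 = 1015. M₁ = 145, y₁ ≡ 3 mod 7. M₂ = 35, y₂ ≡ 5 mod 29. M₃ = 203, y₃ ≡ 2 mod 5. y = 2×145×3 + 3×35×5 + 4×203×2 ≡ 989 mod 1015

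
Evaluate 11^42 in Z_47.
By repeated squaring (mod 47): 11^{1}≡11, 11^{2}≡27, 11^{4}≡24, 11^{8}≡12, 11^{16}≡3, 11^{32}≡9. Then 11^{42} = 11^{32+8+2} ≡ 9 × 12 × 27 ≡ 2 (mod 47)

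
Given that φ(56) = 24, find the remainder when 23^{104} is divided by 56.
By Euler: 23^{24} ≡ 1 (mod 56) since gcd(23, 56) = 1. 104 = 4×24 + 8. So 23^{104} ≡ 23^{8} ≡ 25 (mod 56)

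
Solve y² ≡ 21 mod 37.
The square roots of 21 mod 37 are 13 and 24. Verify: 13² = 169 ≡ 21 mod 37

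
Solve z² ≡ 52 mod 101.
The square roots of 52 mod 101 are 31 and 70. Verify: 31² = 961 ≡ 52 mod 101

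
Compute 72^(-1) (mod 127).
Since 127 is prime, by Fermat 72^(-1) ≡ 72^{125} ≡ 30 (mod 127). Verify: 72 × 30 = 2160 ≡ 1 (mod 127)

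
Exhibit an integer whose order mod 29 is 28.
2 has order 28 mod 29 since 2^{28} ≡ 1 mod 29 and no smaller power works.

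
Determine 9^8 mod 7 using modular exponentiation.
Using Fermat: 9^{6} ≡ 1 (mod 7). 8 ≡ 2 (mod 6). So 9^{8} ≡ 9^{2} ≡ 4 (mod 7)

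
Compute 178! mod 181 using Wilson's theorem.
(180)! = (178)! × (179) × (180) ≡ -1 mod 181. So (178)! ≡ -1 × [(180)(179)]^(-1) ≡ 90 mod 181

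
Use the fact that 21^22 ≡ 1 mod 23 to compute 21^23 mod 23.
By Fermat: 21^{22} ≡ 1 mod 23. So 21^{23} = 21^{22} · 21^{1} ≡ 21^{1} ≡ 21 mod 23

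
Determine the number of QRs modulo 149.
The squaring map on Z_149* is 2-to-1, so there are (148)/2 = 74 QRs.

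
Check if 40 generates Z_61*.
40^{12} ≡ 1 mod 61 and 12 < 60, so ord_61(40) = 12 ≠ 60 and 40 is not a primitive root.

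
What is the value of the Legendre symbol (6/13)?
(6/13) = 6^{6} mod 13 = -1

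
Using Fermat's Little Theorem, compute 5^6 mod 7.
By Fermat's Little Theorem, 5^{6} ≡ 1 (mod 7) since 7 is prime and gcd(5, 7) = 1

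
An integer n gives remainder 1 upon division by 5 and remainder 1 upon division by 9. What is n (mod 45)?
M = 5 × 9 = 45. M₁ = 9, y₁ ≡ 4 (mod 5). M₂ = 5, y₂ ≡ 2 (mod 9). n = 1×9×4 + 1×5×2 ≡ 1 (mod 45)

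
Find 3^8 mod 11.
By repeated squaring mod 11: 3^{1}≡3, 3^{2}≡9, 3^{4}≡4, 3^{8}≡5. So 3^{8} ≡ 5 mod 11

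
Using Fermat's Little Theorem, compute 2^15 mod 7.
By Fermat: 2^{6} ≡ 1 mod 7. 15 = 2×6 + 3. So 2^{15} ≡ 2^{3} ≡ 1 mod 7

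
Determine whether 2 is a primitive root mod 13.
ord_13(2) divides 12. For each prime q|12: 2^{6}≡12, 2^{4}≡3, none ≡ 1. So 2 has order 12 and is a primitive root mod 13.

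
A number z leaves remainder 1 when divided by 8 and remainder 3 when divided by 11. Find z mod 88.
M = 8 × 11 = 88. M₁ = 11, y₁ ≡ 3 mod 8. M₂ = 8, y₂ ≡ 7 mod 11. z = 1×11×3 + 3×8×7 ≡ 25 mod 88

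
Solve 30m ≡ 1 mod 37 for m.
Since 37 is prime, by Fermat 30^(-1) ≡ 30^{35} ≡ 21 mod 37. Verify: 30 × 21 = 630 ≡ 1 mod 37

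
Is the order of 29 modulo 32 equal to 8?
Powers of 29 mod 32: 29^1≡29, 29^2≡9, 29^3≡5, 29^4≡17, 29^5≡13, 29^6≡25, 29^7≡21, 29^8≡1. First k with 29^k≡1 is k=8. Yes, ord_32(29) = 8.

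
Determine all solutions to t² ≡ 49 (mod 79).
The square roots of 49 mod 79 are 72 and 7. Verify: 72² = 5184 ≡ 49 (mod 79)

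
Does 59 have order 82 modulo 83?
59^{41} ≡ 1 mod 83 and 41 < 82, so ord_83(59) = 41 ≠ 82 and 59 is not a primitive root.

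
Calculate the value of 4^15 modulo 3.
Using Fermat: 4^{2} ≡ 1 mod 3. 15 ≡ 1 mod 2. So 4^{15} ≡ 4^{1} ≡ 1 mod 3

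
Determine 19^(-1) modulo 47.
Since 47 is prime, by Fermat 19^(-1) ≡ 19^{45} ≡ 5 (mod 47). Verify: 19 × 5 = 95 ≡ 1 (mod 47)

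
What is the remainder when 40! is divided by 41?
By Wilson's theorem, (40)! ≡ -1 ≡ 40 (mod 41)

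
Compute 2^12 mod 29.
By repeated squaring (mod 29): 2^{1}≡2, 2^{2}≡4, 2^{4}≡16, 2^{8}≡24. Then 2^{12} = 2^{8+4} ≡ 24 × 16 ≡ 7 (mod 29)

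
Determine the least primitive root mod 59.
g = 2. For each prime q|58: 2^{29}≡58, 2^{2}≡4, none ≡ 1, so ord_59(2) = 58 and 2 is a primitive root.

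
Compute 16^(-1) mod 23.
Since 23 is prime, by Fermat 16^(-1) ≡ 16^{21} ≡ 13 mod 23. Verify: 16 × 13 = 208 ≡ 1 mod 23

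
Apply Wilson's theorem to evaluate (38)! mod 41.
(40)! = (38)! × (39) × (40) ≡ -1 (mod 41). So (38)! ≡ -1 × [(40)(39)]^(-1) ≡ 20 (mod 41)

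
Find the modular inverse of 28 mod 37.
Since 37 is prime, by Fermat 28^(-1) ≡ 28^{35} ≡ 4 (mod 37). Verify: 28 × 4 = 112 ≡ 1 (mod 37)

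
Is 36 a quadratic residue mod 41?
By Euler's criterion: 36^{20} ≡ 1 (mod 41). Since this equals 1, 36 is a QR.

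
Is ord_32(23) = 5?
Powers of 23 mod 32: 23^1≡23, 23^2≡17, 23^3≡7, 23^4≡1. Already 23^4≡1, so the order is 4 < 5. No, the actual order is 4.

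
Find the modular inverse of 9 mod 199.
Since 199 is prime, by Fermat 9^(-1) ≡ 9^{197} ≡ 177 mod 199. Verify: 9 × 177 = 1593 ≡ 1 mod 199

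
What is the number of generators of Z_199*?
A prime p has φ(p-1) primitive roots; here φ(198) = 60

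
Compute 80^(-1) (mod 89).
Since 89 is prime, by Fermat 80^(-1) ≡ 80^{87} ≡ 79 (mod 89). Verify: 80 × 79 = 6320 ≡ 1 (mod 89)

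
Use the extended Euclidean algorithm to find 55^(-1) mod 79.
Extended GCD: 55(23) + 79(-16) = 1. So 55^(-1) ≡ 23 (mod 79). Verify: 55 × 23 = 1265 ≡ 1 (mod 79)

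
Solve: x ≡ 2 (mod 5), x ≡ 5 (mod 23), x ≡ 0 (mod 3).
M = 5 × 23 × 3 = 345. M₁ = 69, y₁ ≡ 4 (mod 5). M₂ = 15, y₂ ≡ 20 (mod 23). M₃ = 115, y₃ ≡ 1 (mod 3). x = 2×69×4 + 5×15×20 + 0×115×1 ≡ 327 (mod 345)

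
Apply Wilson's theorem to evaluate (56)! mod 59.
(58)! = (56)! × (57) × (58) ≡ -1 mod 59. So (56)! ≡ -1 × [(58)(57)]^(-1) ≡ 29 mod 59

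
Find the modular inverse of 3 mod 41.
Since 41 is prime, by Fermat 3^(-1) ≡ 3^{39} ≡ 14 (mod 41). Verify: 3 × 14 = 42 ≡ 1 (mod 41)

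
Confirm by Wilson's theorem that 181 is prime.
(180)! mod 181 = 180. Since this equals -1 mod 181, Wilson confirms 181 is prime.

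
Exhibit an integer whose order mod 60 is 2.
11 has order 2 mod 60 since 11^{2} ≡ 1 (mod 60) and no smaller power works.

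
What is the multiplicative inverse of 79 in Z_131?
Since 131 is prime, by Fermat 79^(-1) ≡ 79^{129} ≡ 68 (mod 131). Verify: 79 × 68 = 5372 ≡ 1 (mod 131)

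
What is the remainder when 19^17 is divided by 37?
By repeated squaring mod 37: 19^{1}≡19, 19^{2}≡28, 19^{4}≡7, 19^{8}≡12, 19^{16}≡33. Then 19^{17} = 19^{16+1} ≡ 33 × 19 ≡ 35 mod 37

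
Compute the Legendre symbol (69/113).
(69/113) = 69^{56} mod 113 = 1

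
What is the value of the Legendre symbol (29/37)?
(29/37) = 29^{18} mod 37 = -1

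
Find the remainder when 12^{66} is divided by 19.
By Fermat: 12^{18} ≡ 1 mod 19. 66 = 3×18 + 12. So 12^{66} ≡ 12^{12} ≡ 1 mod 19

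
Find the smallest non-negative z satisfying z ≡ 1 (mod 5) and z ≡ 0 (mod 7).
M = 5 × 7 = 35. M₁ = 7, y₁ ≡ 3 (mod 5). M₂ = 5, y₂ ≡ 3 (mod 7). z = 1×7×3 + 0×5×3 ≡ 21 (mod 35)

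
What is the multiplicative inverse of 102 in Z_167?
Since 167 is prime, by Fermat 102^(-1) ≡ 102^{165} ≡ 149 mod 167. Verify: 102 × 149 = 15198 ≡ 1 mod 167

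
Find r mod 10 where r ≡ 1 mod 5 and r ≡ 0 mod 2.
M = 5 × 2 = 10. M₁ = 2, y₁ ≡ 3 mod 5. M₂ = 5, y₂ ≡ 1 mod 2. r = 1×2×3 + 0×5×1 ≡ 6 mod 10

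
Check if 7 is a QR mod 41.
By Euler's criterion: 7^{20} ≡ 40 mod 41. Since this equals -1 (≡ 40), 7 is not a QR.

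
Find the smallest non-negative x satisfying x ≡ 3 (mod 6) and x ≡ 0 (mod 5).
M = 6 × 5 = 30. M₁ = 5, y₁ ≡ 5 (mod 6). M₂ = 6, y₂ ≡ 1 (mod 5). x = 3×5×5 + 0×6×1 ≡ 15 (mod 30)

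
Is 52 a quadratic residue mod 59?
By Euler's criterion: 52^{29} ≡ 58 mod 59. Since this equals -1 (≡ 58), 52 is not a QR.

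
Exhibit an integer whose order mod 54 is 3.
19 has order 3 mod 54 since 19^{3} ≡ 1 (mod 54) and no smaller power works.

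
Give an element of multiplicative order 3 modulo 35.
11 has order 3 mod 35 since 11^{3} ≡ 1 mod 35 and no smaller power works.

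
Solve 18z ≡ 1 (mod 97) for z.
Since 97 is prime, by Fermat 18^(-1) ≡ 18^{95} ≡ 27 (mod 97). Verify: 18 × 27 = 486 ≡ 1 (mod 97)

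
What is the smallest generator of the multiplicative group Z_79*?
g = 3. Powers: [3, 9, 27, 2, 6, 18, ...] generates all 78 non-zero residues.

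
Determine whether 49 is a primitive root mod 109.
49^{27} ≡ 1 mod 109 and 27 < 108, so ord_109(49) = 27 ≠ 108 and 49 is not a primitive root.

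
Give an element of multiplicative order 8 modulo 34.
9 has order 8 mod 34 since 9^{8} ≡ 1 (mod 34) and no smaller power works.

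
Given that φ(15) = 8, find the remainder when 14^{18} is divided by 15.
By Euler: 14^{8} ≡ 1 (mod 15) since gcd(14, 15) = 1. 18 = 2×8 + 2. So 14^{18} ≡ 14^{2} ≡ 1 (mod 15)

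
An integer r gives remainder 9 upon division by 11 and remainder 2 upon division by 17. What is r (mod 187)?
M = 11 × 17 = 187. M₁ = 17, y₁ ≡ 2 (mod 11). M₂ = 11, y₂ ≡ 14 (mod 17). r = 9×17×2 + 2×11×14 ≡ 53 (mod 187)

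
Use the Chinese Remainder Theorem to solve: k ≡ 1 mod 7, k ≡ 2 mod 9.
M = 7 × 9 = 63. M₁ = 9, y₁ ≡ 4 mod 7. M₂ = 7, y₂ ≡ 4 mod 9. k = 1×9×4 + 2×7×4 ≡ 29 mod 63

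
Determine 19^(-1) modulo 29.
Since 29 is prime, by Fermat 19^(-1) ≡ 19^{27} ≡ 26 (mod 29). Verify: 19 × 26 = 494 ≡ 1 (mod 29)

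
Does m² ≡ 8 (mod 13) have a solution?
By Euler's criterion: 8^{6} ≡ 12 (mod 13). Since this equals -1 (≡ 12), 8 is not a QR.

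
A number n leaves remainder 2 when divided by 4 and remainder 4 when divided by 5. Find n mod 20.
M = 4 × 5 = 20. M₁ = 5, y₁ ≡ 1 mod 4. M₂ = 4, y₂ ≡ 4 mod 5. n = 2×5×1 + 4×4×4 ≡ 14 mod 20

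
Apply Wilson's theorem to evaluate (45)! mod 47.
(46)! = (45)! × (46) ≡ -1 (mod 47). So (45)! ≡ -1 × (46)^(-1) ≡ (-1)×(-1) = 1 (mod 47)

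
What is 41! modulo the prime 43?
(42)! = (41)! × (42) ≡ -1 mod 43. So (41)! ≡ -1 × (42)^(-1) ≡ (-1)×(-1) = 1 mod 43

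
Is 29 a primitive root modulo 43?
ord_43(29) divides 42. For each prime q|42: 29^{21}≡42, 29^{14}≡6, 29^{6}≡21, none ≡ 1. So 29 has order 42 and is a primitive root mod 43.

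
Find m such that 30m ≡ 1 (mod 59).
Since 59 is prime, by Fermat 30^(-1) ≡ 30^{57} ≡ 2 (mod 59). Verify: 30 × 2 = 60 ≡ 1 (mod 59)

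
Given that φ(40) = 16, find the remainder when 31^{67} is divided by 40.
By Euler: 31^{16} ≡ 1 (mod 40) since gcd(31, 40) = 1. 67 = 4×16 + 3. So 31^{67} ≡ 31^{3} ≡ 31 (mod 40)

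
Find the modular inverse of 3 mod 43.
Since 43 is prime, by Fermat 3^(-1) ≡ 3^{41} ≡ 29 (mod 43). Verify: 3 × 29 = 87 ≡ 1 (mod 43)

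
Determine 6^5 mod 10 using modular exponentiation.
By repeated squaring mod 10: 6^{1}≡6, 6^{2}≡6, 6^{4}≡6. Then 6^{5} = 6^{4+1} ≡ 6 × 6 ≡ 6 mod 10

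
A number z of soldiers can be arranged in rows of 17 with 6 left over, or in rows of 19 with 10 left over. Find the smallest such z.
M = 17 × 19 = 323. M₁ = 19, y₁ ≡ 9 mod 17. M₂ = 17, y₂ ≡ 9 mod 19. z = 6×19×9 + 10×17×9 ≡ 295 mod 323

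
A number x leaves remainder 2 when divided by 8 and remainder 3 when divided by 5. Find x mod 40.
M = 8 × 5 = 40. M₁ = 5, y₁ ≡ 5 mod 8. M₂ = 8, y₂ ≡ 2 mod 5. x = 2×5×5 + 3×8×2 ≡ 18 mod 40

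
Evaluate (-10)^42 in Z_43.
Using Fermat: (-10)^{42} ≡ 1 mod 43. 42 ≡ 0 mod 42. So (-10)^{42} ≡ (-10)^{0} ≡ 1 mod 43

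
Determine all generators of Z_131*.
There are φ(130) = 48 primitive roots mod 131: {2, 6, 8, 10, 14, 17, 22, 23, 26, 29, 30, 31, 37, 40, 50, 54, 56, 57, 66, 67, 72, 76, 82, 83, 85, 87, 88, 90, 93, 95, 96, 97, 98, 103, 104, 106, 110, 111, 115, 116, 118, 119, 120, 122, 124, 126, 127, 128}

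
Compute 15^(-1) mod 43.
Since 43 is prime, by Fermat 15^(-1) ≡ 15^{41} ≡ 23 mod 43. Verify: 15 × 23 = 345 ≡ 1 mod 43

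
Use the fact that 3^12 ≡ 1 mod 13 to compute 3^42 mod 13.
By Fermat: 3^{12} ≡ 1 mod 13. 42 = 3×12 + 6. So 3^{42} ≡ 3^{6} ≡ 1 mod 13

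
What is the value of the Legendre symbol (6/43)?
(6/43) = 6^{21} mod 43 = 1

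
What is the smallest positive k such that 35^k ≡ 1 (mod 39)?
Powers of 35 mod 39: 35^1≡35, 35^2≡16, 35^3≡14, 35^4≡22, 35^5≡29, 35^6≡1. Order = 6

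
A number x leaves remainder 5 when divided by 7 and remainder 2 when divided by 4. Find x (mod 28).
M = 7 × 4 = 28. M₁ = 4, y₁ ≡ 2 (mod 7). M₂ = 7, y₂ ≡ 3 (mod 4). x = 5×4×2 + 2×7×3 ≡ 26 (mod 28)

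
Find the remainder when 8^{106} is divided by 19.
By Fermat: 8^{18} ≡ 1 (mod 19). 106 = 5×18 + 16. So 8^{106} ≡ 8^{16} ≡ 11 (mod 19)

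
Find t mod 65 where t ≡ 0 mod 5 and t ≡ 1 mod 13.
M = 5 × 13 = 65. M₁ = 13, y₁ ≡ 2 mod 5. M₂ = 5, y₂ ≡ 8 mod 13. t = 0×13×2 + 1×5×8 ≡ 40 mod 65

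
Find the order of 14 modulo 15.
Powers of 14 mod 15: 14^1≡14, 14^2≡1. So the order of 14 is 2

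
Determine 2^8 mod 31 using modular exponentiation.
By repeated squaring mod 31: 2^{1}≡2, 2^{2}≡4, 2^{4}≡16, 2^{8}≡8. So 2^{8} ≡ 8 mod 31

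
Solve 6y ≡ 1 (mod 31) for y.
Since 31 is prime, by Fermat 6^(-1) ≡ 6^{29} ≡ 26 (mod 31). Verify: 6 × 26 = 156 ≡ 1 (mod 31)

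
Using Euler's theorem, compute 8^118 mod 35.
By Euler: 8^{24} ≡ 1 (mod 35) since gcd(8, 35) = 1. 118 = 4×24 + 22. So 8^{118} ≡ 8^{22} ≡ 29 (mod 35)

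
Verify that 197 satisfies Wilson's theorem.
(196)! mod 197 = 196. Since this equals -1 mod 197, Wilson confirms 197 is prime.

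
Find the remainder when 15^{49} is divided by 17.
By Fermat: 15^{16} ≡ 1 mod 17. 49 = 3×16 + 1. So 15^{49} ≡ 15^{1} ≡ 15 mod 17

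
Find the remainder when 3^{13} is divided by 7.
By Fermat: 3^{6} ≡ 1 mod 7. 13 = 2×6 + 1. So 3^{13} ≡ 3^{1} ≡ 3 mod 7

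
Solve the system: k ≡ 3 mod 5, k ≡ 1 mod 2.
M = 5 × 2 = 10. M₁ = 2, y₁ ≡ 3 mod 5. M₂ = 5, y₂ ≡ 1 mod 2. k = 3×2×3 + 1×5×1 ≡ 3 mod 10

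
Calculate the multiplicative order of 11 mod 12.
Powers of 11 mod 12: 11^1≡11, 11^2≡1. Order = 2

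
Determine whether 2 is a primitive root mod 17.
2^{8} ≡ 1 mod 17 and 8 < 16, so ord_17(2) = 8 ≠ 16 and 2 is not a primitive root.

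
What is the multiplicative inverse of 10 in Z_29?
Since 29 is prime, by Fermat 10^(-1) ≡ 10^{27} ≡ 3 (mod 29). Verify: 10 × 3 = 30 ≡ 1 (mod 29)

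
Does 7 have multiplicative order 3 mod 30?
Powers of 7 mod 30: 7^1≡7, 7^2≡19, 7^3≡13, 7^4≡1. 7^3≡13≢1, so ord ≠ 3. No, the actual order is 4.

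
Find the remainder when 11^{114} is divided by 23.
By Fermat: 11^{22} ≡ 1 (mod 23). 114 = 5×22 + 4. So 11^{114} ≡ 11^{4} ≡ 13 (mod 23)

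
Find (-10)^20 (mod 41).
By repeated squaring (mod 41): (-10)^{1}≡31, (-10)^{2}≡18, (-10)^{4}≡37, (-10)^{8}≡16, (-10)^{16}≡10. Then (-10)^{20} = (-10)^{16+4} ≡ 10 × 37 ≡ 1 (mod 41)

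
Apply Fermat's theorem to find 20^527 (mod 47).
By Fermat: 20^{46} ≡ 1 (mod 47). 527 ≡ 21 (mod 46). So 20^{527} ≡ 20^{21} ≡ 45 (mod 47)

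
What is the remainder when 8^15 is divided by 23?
By repeated squaring mod 23: 8^{1}≡8, 8^{2}≡18, 8^{4}≡2, 8^{8}≡4. Then 8^{15} = 8^{8+4+2+1} ≡ 4 × 2 × 18 × 8 ≡ 2 mod 23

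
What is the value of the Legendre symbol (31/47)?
(31/47) = 31^{23} mod 47 = -1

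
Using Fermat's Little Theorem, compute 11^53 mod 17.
By Fermat: 11^{16} ≡ 1 mod 17. 53 = 3×16 + 5. So 11^{53} ≡ 11^{5} ≡ 10 mod 17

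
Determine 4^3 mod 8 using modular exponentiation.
4^{3} = 64 ≡ 0 mod 8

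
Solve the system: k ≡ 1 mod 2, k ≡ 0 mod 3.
M = 2 × 3 = 6. M₁ = 3, y₁ ≡ 1 mod 2. M₂ = 2, y₂ ≡ 2 mod 3. k = 1×3×1 + 0×2×2 ≡ 3 mod 6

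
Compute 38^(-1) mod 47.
Since 47 is prime, by Fermat 38^(-1) ≡ 38^{45} ≡ 26 mod 47. Verify: 38 × 26 = 988 ≡ 1 mod 47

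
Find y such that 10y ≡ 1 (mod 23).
Since 23 is prime, by Fermat 10^(-1) ≡ 10^{21} ≡ 7 (mod 23). Verify: 10 × 7 = 70 ≡ 1 (mod 23)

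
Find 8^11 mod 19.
By repeated squaring mod 19: 8^{1}≡8, 8^{2}≡7, 8^{4}≡11, 8^{8}≡7. Then 8^{11} = 8^{8+2+1} ≡ 7 × 7 × 8 ≡ 12 mod 19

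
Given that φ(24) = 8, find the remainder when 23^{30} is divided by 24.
By Euler: 23^{8} ≡ 1 mod 24 since gcd(23, 24) = 1. 30 = 3×8 + 6. So 23^{30} ≡ 23^{6} ≡ 1 mod 24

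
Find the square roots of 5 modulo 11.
The square roots of 5 mod 11 are 4 and 7. Verify: 4² = 16 ≡ 5 mod 11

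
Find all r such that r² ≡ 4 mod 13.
The square roots of 4 mod 13 are 11 and 2. Verify: 11² = 121 ≡ 4 mod 13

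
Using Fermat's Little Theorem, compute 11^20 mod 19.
By Fermat: 11^{18} ≡ 1 mod 19. So 11^{20} = 11^{18} · 11^{2} ≡ 11^{2} ≡ 7 mod 19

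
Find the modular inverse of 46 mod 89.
Since 89 is prime, by Fermat 46^(-1) ≡ 46^{87} ≡ 60 (mod 89). Verify: 46 × 60 = 2760 ≡ 1 (mod 89)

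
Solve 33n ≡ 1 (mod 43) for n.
Since 43 is prime, by Fermat 33^(-1) ≡ 33^{41} ≡ 30 (mod 43). Verify: 33 × 30 = 990 ≡ 1 (mod 43)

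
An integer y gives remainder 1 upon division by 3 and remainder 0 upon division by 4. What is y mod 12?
M = 3 × 4 = 12. M₁ = 4, y₁ ≡ 1 mod 3. M₂ = 3, y₂ ≡ 3 mod 4. y = 1×4×1 + 0×3×3 ≡ 4 mod 12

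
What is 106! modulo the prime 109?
(108)! = (106)! × (107) × (108) ≡ -1 mod 109. So (106)! ≡ -1 × [(108)(107)]^(-1) ≡ 54 mod 109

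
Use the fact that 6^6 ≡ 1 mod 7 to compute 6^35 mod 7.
By Fermat: 6^{6} ≡ 1 mod 7. 35 = 5×6 + 5. So 6^{35} ≡ 6^{5} ≡ 6 mod 7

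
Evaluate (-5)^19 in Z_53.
By repeated squaring (mod 53): (-5)^{1}≡48, (-5)^{2}≡25, (-5)^{4}≡42, (-5)^{8}≡15, (-5)^{16}≡13. Then (-5)^{19} = (-5)^{16+2+1} ≡ 13 × 25 × 48 ≡ 18 (mod 53)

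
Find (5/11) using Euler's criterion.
(5/11) = 5^{5} mod 11 = 1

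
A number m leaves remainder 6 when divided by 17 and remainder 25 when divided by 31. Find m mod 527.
M = 17 × 31 = 527. M₁ = 31, y₁ ≡ 11 mod 17. M₂ = 17, y₂ ≡ 11 mod 31. m = 6×31×11 + 25×17×11 ≡ 397 mod 527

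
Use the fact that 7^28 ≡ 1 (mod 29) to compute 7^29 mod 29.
By Fermat: 7^{28} ≡ 1 (mod 29). So 7^{29} = 7^{28} · 7^{1} ≡ 7^{1} ≡ 7 (mod 29)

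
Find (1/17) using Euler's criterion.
(1/17) = 1^{8} mod 17 = 1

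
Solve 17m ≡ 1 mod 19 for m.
Since 19 is prime, by Fermat 17^(-1) ≡ 17^{17} ≡ 9 mod 19. Verify: 17 × 9 = 153 ≡ 1 mod 19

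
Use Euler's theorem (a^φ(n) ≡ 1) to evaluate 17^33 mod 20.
By Euler: 17^{8} ≡ 1 (mod 20) since gcd(17, 20) = 1. 33 = 4×8 + 1. So 17^{33} ≡ 17^{1} ≡ 17 (mod 20)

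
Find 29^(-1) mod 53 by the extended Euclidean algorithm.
Extended GCD: 29(11) + 53(-6) = 1. So 29^(-1) ≡ 11 mod 53. Verify: 29 × 11 = 319 ≡ 1 mod 53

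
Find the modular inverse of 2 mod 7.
Since 7 is prime, by Fermat 2^(-1) ≡ 2^{5} ≡ 4 (mod 7). Verify: 2 × 4 = 8 ≡ 1 (mod 7)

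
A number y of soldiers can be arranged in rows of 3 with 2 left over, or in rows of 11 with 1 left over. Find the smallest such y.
M = 3 × 11 = 33. M₁ = 11, y₁ ≡ 2 (mod 3). M₂ = 3, y₂ ≡ 4 (mod 11). y = 2×11×2 + 1×3×4 ≡ 23 (mod 33)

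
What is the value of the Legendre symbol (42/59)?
(42/59) = 42^{29} mod 59 = -1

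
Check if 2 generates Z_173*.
ord_173(2) divides 172. For each prime q|172: 2^{86}≡172, 2^{4}≡16, none ≡ 1. So 2 has order 172 and is a primitive root mod 173.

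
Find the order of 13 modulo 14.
Powers of 13 mod 14: 13^1≡13, 13^2≡1. ord_14(13) = 2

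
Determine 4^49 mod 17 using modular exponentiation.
Using Fermat: 4^{16} ≡ 1 mod 17. 49 ≡ 1 mod 16. So 4^{49} ≡ 4^{1} ≡ 4 mod 17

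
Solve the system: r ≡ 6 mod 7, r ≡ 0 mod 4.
M = 7 × 4 = 28. M₁ = 4, y₁ ≡ 2 mod 7. M₂ = 7, y₂ ≡ 3 mod 4. r = 6×4×2 + 0×7×3 ≡ 20 mod 28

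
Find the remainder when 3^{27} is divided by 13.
By Fermat: 3^{12} ≡ 1 mod 13. 27 = 2×12 + 3. So 3^{27} ≡ 3^{3} ≡ 1 mod 13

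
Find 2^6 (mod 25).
By repeated squaring (mod 25): 2^{1}≡2, 2^{2}≡4, 2^{4}≡16. Then 2^{6} = 2^{4+2} ≡ 16 × 4 ≡ 14 (mod 25)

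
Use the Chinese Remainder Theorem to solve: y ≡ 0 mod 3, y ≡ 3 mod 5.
M = 3 × 5 = 15. M₁ = 5, y₁ ≡ 2 mod 3. M₂ = 3, y₂ ≡ 2 mod 5. y = 0×5×2 + 3×3×2 ≡ 3 mod 15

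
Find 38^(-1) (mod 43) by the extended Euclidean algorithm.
Extended GCD: 38(17) + 43(-15) = 1. So 38^(-1) ≡ 17 (mod 43). Verify: 38 × 17 = 646 ≡ 1 (mod 43)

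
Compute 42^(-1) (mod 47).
Since 47 is prime, by Fermat 42^(-1) ≡ 42^{45} ≡ 28 (mod 47). Verify: 42 × 28 = 1176 ≡ 1 (mod 47)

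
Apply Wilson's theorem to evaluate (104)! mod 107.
(106)! = (104)! × (105) × (106) ≡ -1 (mod 107). So (104)! ≡ -1 × [(106)(105)]^(-1) ≡ 53 (mod 107)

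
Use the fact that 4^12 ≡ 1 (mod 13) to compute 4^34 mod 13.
By Fermat: 4^{12} ≡ 1 (mod 13). 34 = 2×12 + 10. So 4^{34} ≡ 4^{10} ≡ 9 (mod 13)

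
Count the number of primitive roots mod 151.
Number of primitive roots mod 151 = φ(p-1) = φ(150) = 40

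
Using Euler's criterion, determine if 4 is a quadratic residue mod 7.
By Euler's criterion: 4^{3} ≡ 1 mod 7. Since this equals 1, 4 is a QR.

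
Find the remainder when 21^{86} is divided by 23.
By Fermat: 21^{22} ≡ 1 mod 23. 86 = 3×22 + 20. So 21^{86} ≡ 21^{20} ≡ 6 mod 23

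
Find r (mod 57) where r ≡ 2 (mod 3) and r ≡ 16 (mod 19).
M = 3 × 19 = 57. M₁ = 19, y₁ ≡ 1 (mod 3). M₂ = 3, y₂ ≡ 13 (mod 19). r = 2×19×1 + 16×3×13 ≡ 35 (mod 57)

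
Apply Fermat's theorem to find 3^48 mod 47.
By Fermat: 3^{46} ≡ 1 mod 47. So 3^{48} = 3^{46} · 3^{2} ≡ 3^{2} ≡ 9 mod 47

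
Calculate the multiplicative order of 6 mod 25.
Powers of 6 mod 25: 6^1≡6, 6^2≡11, 6^3≡16, 6^4≡21, 6^5≡1. So the order of 6 is 5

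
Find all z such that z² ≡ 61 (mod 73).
The square roots of 61 mod 73 are 34 and 39. Verify: 34² = 1156 ≡ 61 (mod 73)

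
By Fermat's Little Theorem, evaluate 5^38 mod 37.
By Fermat: 5^{36} ≡ 1 mod 37. So 5^{38} = 5^{36} · 5^{2} ≡ 5^{2} ≡ 25 mod 37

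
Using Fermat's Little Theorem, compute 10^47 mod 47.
By Fermat: 10^{46} ≡ 1 (mod 47). So 10^{47} = 10^{46} · 10^{1} ≡ 10^{1} ≡ 10 (mod 47)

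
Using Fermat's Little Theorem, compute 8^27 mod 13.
By Fermat: 8^{12} ≡ 1 mod 13. 27 = 2×12 + 3. So 8^{27} ≡ 8^{3} ≡ 5 mod 13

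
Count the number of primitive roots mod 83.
There are φ(83-1) = φ(82) = 40 primitive roots modulo 83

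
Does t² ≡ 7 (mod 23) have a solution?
By Euler's criterion: 7^{11} ≡ 22 (mod 23). Since this equals -1 (≡ 22), 7 is not a QR.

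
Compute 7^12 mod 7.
By repeated squaring (mod 7): 7^{1}≡0, 7^{2}≡0, 7^{4}≡0, 7^{8}≡0. Then 7^{12} = 7^{8+4} ≡ 0 × 0 ≡ 0 (mod 7)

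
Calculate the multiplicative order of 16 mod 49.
Powers of 16 mod 49: 16^1≡16, 16^2≡11, 16^3≡29, 16^4≡23, 16^5≡25, 16^6≡8, 16^7≡30, 16^8≡39, 16^9≡36, 16^10≡37, 16^11≡4, 16^12≡15, 16^13≡44, 16^14≡18, 16^15≡43, 16^16≡2, 16^17≡32, 16^18≡22, 16^19≡9, 16^20≡46, 16^21≡1. Order = 21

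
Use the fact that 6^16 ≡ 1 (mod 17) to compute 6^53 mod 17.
By Fermat: 6^{16} ≡ 1 (mod 17). 53 = 3×16 + 5. So 6^{53} ≡ 6^{5} ≡ 7 (mod 17)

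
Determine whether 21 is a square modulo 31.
By Euler's criterion: 21^{15} ≡ 30 (mod 31). Since this equals -1 (≡ 30), 21 is not a QR.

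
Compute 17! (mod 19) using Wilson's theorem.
(18)! = (17)! × (18) ≡ -1 (mod 19). So (17)! ≡ -1 × (18)^(-1) ≡ (-1)×(-1) = 1 (mod 19)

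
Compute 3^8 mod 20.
By repeated squaring mod 20: 3^{1}≡3, 3^{2}≡9, 3^{4}≡1, 3^{8}≡1. So 3^{8} ≡ 1 mod 20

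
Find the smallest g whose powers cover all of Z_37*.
g = 2. Powers: [2, 4, 8, 16, 32, 27, 17, 34, 31, ...] generates all 36 non-zero residues.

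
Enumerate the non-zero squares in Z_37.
QRs mod 37: {1, 3, 4, 7, 9, 10, 11, 12, 16, 21, 25, 26, 27, 28, 30, 33, 34, 36}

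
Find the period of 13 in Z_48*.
Powers of 13 mod 48: 13^1≡13, 13^2≡25, 13^3≡37, 13^4≡1. ord_48(13) = 4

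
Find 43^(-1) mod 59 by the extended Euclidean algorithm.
Extended GCD: 43(11) + 59(-8) = 1. So 43^(-1) ≡ 11 mod 59. Verify: 43 × 11 = 473 ≡ 1 mod 59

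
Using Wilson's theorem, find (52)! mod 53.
By Wilson's theorem, (52)! ≡ -1 ≡ 52 (mod 53)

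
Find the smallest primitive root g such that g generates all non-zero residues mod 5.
g = 2. For each prime q|4: 2^{2}≡4, none ≡ 1, so ord_5(2) = 4 and 2 is a primitive root.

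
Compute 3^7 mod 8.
By repeated squaring mod 8: 3^{1}≡3, 3^{2}≡1, 3^{4}≡1. Then 3^{7} = 3^{4+2+1} ≡ 1 × 1 × 3 ≡ 3 mod 8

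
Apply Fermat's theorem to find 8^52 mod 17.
By Fermat: 8^{16} ≡ 1 mod 17. 52 = 3×16 + 4. So 8^{52} ≡ 8^{4} ≡ 16 mod 17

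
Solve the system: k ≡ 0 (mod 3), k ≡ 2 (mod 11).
M = 3 × 11 = 33. M₁ = 11, y₁ ≡ 2 (mod 3). M₂ = 3, y₂ ≡ 4 (mod 11). k = 0×11×2 + 2×3×4 ≡ 24 (mod 33)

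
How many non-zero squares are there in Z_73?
Exactly half the non-zero residues mod a prime are QRs: (73-1)/2 = 36.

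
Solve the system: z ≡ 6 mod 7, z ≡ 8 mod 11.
M = 7 × 11 = 77. M₁ = 11, y₁ ≡ 2 mod 7. M₂ = 7, y₂ ≡ 8 mod 11. z = 6×11×2 + 8×7×8 ≡ 41 mod 77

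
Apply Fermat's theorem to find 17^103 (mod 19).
By Fermat: 17^{18} ≡ 1 (mod 19). 103 = 5×18 + 13. So 17^{103} ≡ 17^{13} ≡ 16 (mod 19)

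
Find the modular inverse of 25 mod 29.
Since 29 is prime, by Fermat 25^(-1) ≡ 25^{27} ≡ 7 (mod 29). Verify: 25 × 7 = 175 ≡ 1 (mod 29)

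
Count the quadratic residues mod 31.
For prime 31, there are (p-1)/2 = (31-1)/2 = 15 quadratic residues (excluding 0).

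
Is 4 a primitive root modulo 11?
4^{5} ≡ 1 mod 11 and 5 < 10, so ord_11(4) = 5 ≠ 10 and 4 is not a primitive root.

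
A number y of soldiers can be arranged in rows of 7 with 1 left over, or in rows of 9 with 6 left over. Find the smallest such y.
M = 7 × 9 = 63. M₁ = 9, y₁ ≡ 4 (mod 7). M₂ = 7, y₂ ≡ 4 (mod 9). y = 1×9×4 + 6×7×4 ≡ 15 (mod 63)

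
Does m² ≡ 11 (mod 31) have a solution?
By Euler's criterion: 11^{15} ≡ 30 (mod 31). Since this equals -1 (≡ 30), 11 is not a QR.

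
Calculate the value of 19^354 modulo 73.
Using Fermat: 19^{72} ≡ 1 mod 73. 354 ≡ 66 mod 72. So 19^{354} ≡ 19^{66} ≡ 65 mod 73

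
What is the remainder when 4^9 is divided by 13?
By repeated squaring (mod 13): 4^{1}≡4, 4^{2}≡3, 4^{4}≡9, 4^{8}≡3. Then 4^{9} = 4^{8+1} ≡ 3 × 4 ≡ 12 (mod 13)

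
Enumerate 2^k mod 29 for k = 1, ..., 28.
2^1, 2^2, ..., 2^{28} mod 29: [2, 4, 8, 16, 3, 6, 12, 24, 19, 9, 18, 7, 14, 28, 27, 25, 21, 13, 26, 23, 17, 5, 10, 20, 11, 22, 15, 1]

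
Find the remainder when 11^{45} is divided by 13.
By Fermat: 11^{12} ≡ 1 (mod 13). 45 = 3×12 + 9. So 11^{45} ≡ 11^{9} ≡ 8 (mod 13)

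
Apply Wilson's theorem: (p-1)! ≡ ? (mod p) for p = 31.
By Wilson's theorem, (30)! ≡ -1 ≡ 30 (mod 31)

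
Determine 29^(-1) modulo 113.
Since 113 is prime, by Fermat 29^(-1) ≡ 29^{111} ≡ 39 mod 113. Verify: 29 × 39 = 1131 ≡ 1 mod 113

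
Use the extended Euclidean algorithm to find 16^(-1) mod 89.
Extended GCD: 16(39) + 89(-7) = 1. So 16^(-1) ≡ 39 mod 89. Verify: 16 × 39 = 624 ≡ 1 mod 89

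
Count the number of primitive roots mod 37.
There are φ(37-1) = φ(36) = 12 primitive roots modulo 37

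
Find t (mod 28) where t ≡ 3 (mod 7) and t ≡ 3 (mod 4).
M = 7 × 4 = 28. M₁ = 4, y₁ ≡ 2 (mod 7). M₂ = 7, y₂ ≡ 3 (mod 4). t = 3×4×2 + 3×7×3 ≡ 3 (mod 28)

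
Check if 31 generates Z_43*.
31^{21} ≡ 1 mod 43 and 21 < 42, so ord_43(31) = 21 ≠ 42 and 31 is not a primitive root.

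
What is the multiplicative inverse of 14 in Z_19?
Since 19 is prime, by Fermat 14^(-1) ≡ 14^{17} ≡ 15 mod 19. Verify: 14 × 15 = 210 ≡ 1 mod 19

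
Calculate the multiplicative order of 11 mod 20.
Powers of 11 mod 20: 11^1≡11, 11^2≡1. ord_20(11) = 2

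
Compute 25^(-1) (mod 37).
Since 37 is prime, by Fermat 25^(-1) ≡ 25^{35} ≡ 3 (mod 37). Verify: 25 × 3 = 75 ≡ 1 (mod 37)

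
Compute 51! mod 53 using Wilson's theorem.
(52)! = (51)! × (52) ≡ -1 mod 53. So (51)! ≡ -1 × (52)^(-1) ≡ (-1)×(-1) = 1 mod 53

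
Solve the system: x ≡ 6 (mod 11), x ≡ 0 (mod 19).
M = 11 × 19 = 209. M₁ = 19, y₁ ≡ 7 (mod 11). M₂ = 11, y₂ ≡ 7 (mod 19). x = 6×19×7 + 0×11×7 ≡ 171 (mod 209)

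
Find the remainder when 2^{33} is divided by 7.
By Fermat: 2^{6} ≡ 1 mod 7. 33 = 5×6 + 3. So 2^{33} ≡ 2^{3} ≡ 1 mod 7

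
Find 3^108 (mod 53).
Using Fermat: 3^{52} ≡ 1 (mod 53). 108 ≡ 4 (mod 52). So 3^{108} ≡ 3^{4} ≡ 28 (mod 53)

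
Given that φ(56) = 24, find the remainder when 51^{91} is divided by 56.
By Euler: 51^{24} ≡ 1 (mod 56) since gcd(51, 56) = 1. 91 = 3×24 + 19. So 51^{91} ≡ 51^{19} ≡ 51 (mod 56)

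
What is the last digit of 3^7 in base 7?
Using Fermat: 3^{6} ≡ 1 (mod 7). 7 ≡ 1 (mod 6). So 3^{7} ≡ 3^{1} ≡ 3 (mod 7)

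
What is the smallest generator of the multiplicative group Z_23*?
g = 5. Powers: [5, 2, 10, 4, 20, 8, ...] generates all 22 non-zero residues.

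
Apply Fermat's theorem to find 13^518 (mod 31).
By Fermat: 13^{30} ≡ 1 (mod 31). 518 ≡ 8 (mod 30). So 13^{518} ≡ 13^{8} ≡ 7 (mod 31)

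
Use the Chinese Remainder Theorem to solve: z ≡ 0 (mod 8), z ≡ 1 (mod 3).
M = 8 × 3 = 24. M₁ = 3, y₁ ≡ 3 (mod 8). M₂ = 8, y₂ ≡ 2 (mod 3). z = 0×3×3 + 1×8×2 ≡ 16 (mod 24)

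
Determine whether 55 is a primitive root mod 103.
55^{51} ≡ 1 (mod 103) and 51 < 102, so ord_103(55) = 51 ≠ 102 and 55 is not a primitive root.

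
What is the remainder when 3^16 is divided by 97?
By repeated squaring (mod 97): 3^{1}≡3, 3^{2}≡9, 3^{4}≡81, 3^{8}≡62, 3^{16}≡61. So 3^{16} ≡ 61 (mod 97)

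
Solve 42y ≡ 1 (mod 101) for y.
Since 101 is prime, by Fermat 42^(-1) ≡ 42^{99} ≡ 89 (mod 101). Verify: 42 × 89 = 3738 ≡ 1 (mod 101)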